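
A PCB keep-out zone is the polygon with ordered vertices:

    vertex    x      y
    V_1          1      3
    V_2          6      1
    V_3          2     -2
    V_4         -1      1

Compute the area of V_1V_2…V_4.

Apply Gauss's area formula: 2A = Σ (x_i·y_{i+1} − x_{i+1}·y_i), indices taken mod 4.
Σ = (-17) + (-14) + (0) + (-4) = -35
Area = |Σ|/2 = 17.5.

17.5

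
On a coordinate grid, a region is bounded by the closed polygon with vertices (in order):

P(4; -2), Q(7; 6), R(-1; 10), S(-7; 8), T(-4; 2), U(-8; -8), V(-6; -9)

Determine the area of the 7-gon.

157

Cross-terms: 38, 76, 62, 18, 48, 24, 48  ⇒  Σ = 314
Area = |Σ|/2 = 157.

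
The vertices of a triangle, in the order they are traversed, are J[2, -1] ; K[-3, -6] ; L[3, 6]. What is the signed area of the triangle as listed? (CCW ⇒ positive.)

-15

Apply the shoelace (surveyor's) formula: 2A = Σ (x_i·y_{i+1} − x_{i+1}·y_i), indices taken mod 3.
Σ = (-15) + (0) + (-15) = -30
Signed area = Σ/2 = -15 (negative ⇒ clockwise traversal).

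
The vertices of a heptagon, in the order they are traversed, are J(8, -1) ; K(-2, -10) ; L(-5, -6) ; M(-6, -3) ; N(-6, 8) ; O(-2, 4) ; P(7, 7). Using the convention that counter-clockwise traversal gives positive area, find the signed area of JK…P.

J→K: (8)(-10) − (-2)(-1) = -82
K→L: (-2)(-6) − (-5)(-10) = -38
L→M: (-5)(-3) − (-6)(-6) = -21
M→N: (-6)(8) − (-6)(-3) = -66
N→O: (-6)(4) − (-2)(8) = -8
O→P: (-2)(7) − (7)(4) = -42
P→J: (7)(-1) − (8)(7) = -63
Σ = -320
Signed area = Σ/2 = -160 (negative ⇒ clockwise traversal).

-160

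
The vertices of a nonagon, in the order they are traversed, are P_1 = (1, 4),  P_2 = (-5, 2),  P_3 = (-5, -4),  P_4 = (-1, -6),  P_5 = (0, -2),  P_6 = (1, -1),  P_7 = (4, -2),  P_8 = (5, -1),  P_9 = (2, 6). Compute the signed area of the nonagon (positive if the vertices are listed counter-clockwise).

62

P_1→P_2: (1)(2) − (-5)(4) = 22
P_2→P_3: (-5)(-4) − (-5)(2) = 30
P_3→P_4: (-5)(-6) − (-1)(-4) = 26
P_4→P_5: (-1)(-2) − (0)(-6) = 2
P_5→P_6: (0)(-1) − (1)(-2) = 2
P_6→P_7: (1)(-2) − (4)(-1) = 2
P_7→P_8: (4)(-1) − (5)(-2) = 6
P_8→P_9: (5)(6) − (2)(-1) = 32
P_9→P_1: (2)(4) − (1)(6) = 2
Σ = 124
Signed area = Σ/2 = 62 (positive ⇒ counter-clockwise traversal).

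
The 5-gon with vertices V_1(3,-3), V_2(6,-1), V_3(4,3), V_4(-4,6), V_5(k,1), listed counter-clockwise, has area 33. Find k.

0

The doubled signed area Σ (x_i y_{i+1} − x_{i+1} y_i) is linear in k.
With k=0 it equals 66; the coefficient of k is -9 (from the two edges through V_5).
So -9·k + 66 = 2·33 = 66 ⇒ k = 0.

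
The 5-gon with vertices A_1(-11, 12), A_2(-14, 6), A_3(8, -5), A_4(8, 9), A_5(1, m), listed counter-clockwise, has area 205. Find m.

The doubled signed area Σ (x_i y_{i+1} − x_{i+1} y_i) is linear in m.
With m=0 it equals 239; the coefficient of m is 19 (from the two edges through A_5).
So 19·m + 239 = 2·205 = 410 ⇒ m = 9.

9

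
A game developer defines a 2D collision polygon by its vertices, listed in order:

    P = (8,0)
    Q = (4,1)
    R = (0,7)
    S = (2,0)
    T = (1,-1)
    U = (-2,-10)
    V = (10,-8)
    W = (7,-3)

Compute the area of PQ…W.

Apply the surveyor's formula: 2A = Σ (x_i·y_{i+1} − x_{i+1}·y_i), indices taken mod 8.
Σ = (8) + (28) + (-14) + (-2) + (-12) + (116) + (26) + (24) = 174
Area = |Σ|/2 = 87.

87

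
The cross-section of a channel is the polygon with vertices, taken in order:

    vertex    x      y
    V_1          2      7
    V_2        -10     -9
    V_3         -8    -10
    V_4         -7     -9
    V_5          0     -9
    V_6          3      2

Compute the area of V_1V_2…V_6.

V_1→V_2: (2)(-9) − (-10)(7) = 52
V_2→V_3: (-10)(-10) − (-8)(-9) = 28
V_3→V_4: (-8)(-9) − (-7)(-10) = 2
V_4→V_5: (-7)(-9) − (0)(-9) = 63
V_5→V_6: (0)(2) − (3)(-9) = 27
V_6→V_1: (3)(7) − (2)(2) = 17
Σ = 189
Area = |Σ|/2 = 94.5.

94.5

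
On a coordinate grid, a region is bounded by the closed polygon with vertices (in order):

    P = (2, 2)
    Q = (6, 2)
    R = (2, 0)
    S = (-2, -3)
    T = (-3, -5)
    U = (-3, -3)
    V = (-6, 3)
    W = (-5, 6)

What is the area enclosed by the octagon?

Σ = (-8) + (-4) + (-6) + (1) + (-6) + (-27) + (-21) + (-22) = -93
Area = |Σ|/2 = 46.5.

46.5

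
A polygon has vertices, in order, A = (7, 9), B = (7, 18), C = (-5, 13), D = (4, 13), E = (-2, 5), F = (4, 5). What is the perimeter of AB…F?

52

|AB| = √((0)² + (9)²) = √81 = 9
|BC| = √((-12)² + (-5)²) = √169 = 13
|CD| = √((9)² + (0)²) = √81 = 9
|DE| = √((-6)² + (-8)²) = √100 = 10
|EF| = √((6)² + (0)²) = √36 = 6
|FA| = √((3)² + (4)²) = √25 = 5
Perimeter = 9 + 13 + 9 + 10 + 6 + 5 = 52.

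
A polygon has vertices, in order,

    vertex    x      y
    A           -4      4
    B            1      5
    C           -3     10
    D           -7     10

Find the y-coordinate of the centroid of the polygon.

Apply Gauss's area formula. First the cross-terms c_i = x_i·y_{i+1} − x_{i+1}·y_i:
  -24, 25, 40, 12  ⇒  2A = 53, A = 26.5.
Then Σ (y_i + y_{i+1})·c_i = 1127, so ȳ = 1127 / (6·26.5) = 1127/159.

1127/159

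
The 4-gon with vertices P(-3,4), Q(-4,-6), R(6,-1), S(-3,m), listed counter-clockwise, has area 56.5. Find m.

6

The doubled signed area Σ (x_i y_{i+1} − x_{i+1} y_i) is linear in m.
With m=0 it equals 59; the coefficient of m is 9 (from the two edges through S).
So 9·m + 59 = 2·56.5 = 113 ⇒ m = 6.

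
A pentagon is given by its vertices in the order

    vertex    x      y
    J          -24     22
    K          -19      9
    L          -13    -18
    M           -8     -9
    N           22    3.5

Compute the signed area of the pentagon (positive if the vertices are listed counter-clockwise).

Cross-terms: 202, 459, -27, 170, 568  ⇒  Σ = 1372
Signed area = Σ/2 = 686 (positive ⇒ counter-clockwise traversal).

686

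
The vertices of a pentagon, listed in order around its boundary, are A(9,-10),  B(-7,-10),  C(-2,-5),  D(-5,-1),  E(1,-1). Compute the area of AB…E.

Apply the shoelace (surveyor's) formula: 2A = Σ (x_i·y_{i+1} − x_{i+1}·y_i), indices taken mod 5.
Σ = (-160) + (15) + (-23) + (6) + (-1) = -163
Area = |Σ|/2 = 81.5.

81.5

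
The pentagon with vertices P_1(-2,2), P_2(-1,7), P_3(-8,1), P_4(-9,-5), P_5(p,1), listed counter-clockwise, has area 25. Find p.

-5

The doubled signed area Σ (x_i y_{i+1} − x_{i+1} y_i) is linear in p.
With p=0 it equals 85; the coefficient of p is 7 (from the two edges through P_5).
So 7·p + 85 = 2·25 = 50 ⇒ p = -5.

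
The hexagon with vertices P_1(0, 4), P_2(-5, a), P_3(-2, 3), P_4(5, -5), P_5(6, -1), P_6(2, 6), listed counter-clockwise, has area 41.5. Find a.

6

The doubled signed area Σ (x_i y_{i+1} − x_{i+1} y_i) is linear in a.
With a=0 it equals 71; the coefficient of a is 2 (from the two edges through P_2).
So 2·a + 71 = 2·41.5 = 83 ⇒ a = 6.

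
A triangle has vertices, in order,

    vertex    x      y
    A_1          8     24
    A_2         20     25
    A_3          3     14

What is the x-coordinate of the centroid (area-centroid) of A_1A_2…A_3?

Apply the shoelace (surveyor's) formula. First the cross-terms c_i = x_i·y_{i+1} − x_{i+1}·y_i:
  -280, 205, -40  ⇒  2A = -115, A = -57.5.
Then Σ (x_i + x_{i+1})·c_i = -3565, so x̄ = -3565 / (6·(-57.5)) = 31/3.

31/3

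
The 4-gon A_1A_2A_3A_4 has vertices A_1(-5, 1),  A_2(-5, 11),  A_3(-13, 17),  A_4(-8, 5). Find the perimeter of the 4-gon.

38

|A_1A_2| = √((0)² + (10)²) = √100 = 10
|A_2A_3| = √((-8)² + (6)²) = √100 = 10
|A_3A_4| = √((5)² + (-12)²) = √169 = 13
|A_4A_1| = √((3)² + (-4)²) = √25 = 5
Perimeter = 10 + 10 + 13 + 5 = 38.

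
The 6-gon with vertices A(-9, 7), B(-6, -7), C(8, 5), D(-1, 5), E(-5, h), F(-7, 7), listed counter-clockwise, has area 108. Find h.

The doubled signed area Σ (x_i y_{i+1} − x_{i+1} y_i) is linear in h.
With h=0 it equals 180; the coefficient of h is 6 (from the two edges through E).
So 6·h + 180 = 2·108 = 216 ⇒ h = 6.

6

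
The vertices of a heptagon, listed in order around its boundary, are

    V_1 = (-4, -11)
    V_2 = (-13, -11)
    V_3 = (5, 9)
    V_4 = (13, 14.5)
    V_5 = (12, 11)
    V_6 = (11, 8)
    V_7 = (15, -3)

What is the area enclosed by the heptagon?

295.75

V_1→V_2: (-4)(-11) − (-13)(-11) = -99
V_2→V_3: (-13)(9) − (5)(-11) = -62
V_3→V_4: (5)(14.5) − (13)(9) = -44.5
V_4→V_5: (13)(11) − (12)(14.5) = -31
V_5→V_6: (12)(8) − (11)(11) = -25
V_6→V_7: (11)(-3) − (15)(8) = -153
V_7→V_1: (15)(-11) − (-4)(-3) = -177
Σ = -591.5
Area = |Σ|/2 = 295.75.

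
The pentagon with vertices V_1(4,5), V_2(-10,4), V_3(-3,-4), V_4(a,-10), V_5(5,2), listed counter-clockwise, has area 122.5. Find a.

5

The doubled signed area Σ (x_i y_{i+1} − x_{i+1} y_i) is linear in a.
With a=0 it equals 215; the coefficient of a is 6 (from the two edges through V_4).
So 6·a + 215 = 2·122.5 = 245 ⇒ a = 5.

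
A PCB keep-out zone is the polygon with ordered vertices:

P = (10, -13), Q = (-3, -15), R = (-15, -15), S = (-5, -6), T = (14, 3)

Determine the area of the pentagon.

248.5

P→Q: (10)(-15) − (-3)(-13) = -189
Q→R: (-3)(-15) − (-15)(-15) = -180
R→S: (-15)(-6) − (-5)(-15) = 15
S→T: (-5)(3) − (14)(-6) = 69
T→P: (14)(-13) − (10)(3) = -212
Σ = -497
Area = |Σ|/2 = 248.5.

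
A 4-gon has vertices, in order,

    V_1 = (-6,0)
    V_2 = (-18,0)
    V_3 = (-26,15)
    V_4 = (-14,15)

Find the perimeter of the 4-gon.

|V_1V_2| = √((-12)² + (0)²) = √144 = 12
|V_2V_3| = √((-8)² + (15)²) = √289 = 17
|V_3V_4| = √((12)² + (0)²) = √144 = 12
|V_4V_1| = √((8)² + (-15)²) = √289 = 17
Perimeter = 12 + 17 + 12 + 17 = 58.

58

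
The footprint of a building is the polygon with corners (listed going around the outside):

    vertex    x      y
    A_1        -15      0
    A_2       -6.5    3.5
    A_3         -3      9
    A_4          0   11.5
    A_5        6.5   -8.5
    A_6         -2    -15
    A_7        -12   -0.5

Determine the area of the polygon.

Σ = (-52.5) + (-48) + (-34.5) + (-74.75) + (-114.5) + (-179) + (-7.5) = -510.75
Area = |Σ|/2 = 255.375.

255.375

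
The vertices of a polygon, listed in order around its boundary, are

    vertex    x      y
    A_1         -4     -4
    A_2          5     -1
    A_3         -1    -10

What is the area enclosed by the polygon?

31.5

Cross-terms: 24, -51, -36  ⇒  Σ = -63
Area = |Σ|/2 = 31.5.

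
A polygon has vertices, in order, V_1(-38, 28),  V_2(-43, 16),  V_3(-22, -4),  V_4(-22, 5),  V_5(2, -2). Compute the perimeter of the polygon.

126

|V_1V_2| = √((-5)² + (-12)²) = √169 = 13
|V_2V_3| = √((21)² + (-20)²) = √841 = 29
|V_3V_4| = √((0)² + (9)²) = √81 = 9
|V_4V_5| = √((24)² + (-7)²) = √625 = 25
|V_5V_1| = √((-40)² + (30)²) = √2500 = 50
Perimeter = 13 + 29 + 9 + 25 + 50 = 126.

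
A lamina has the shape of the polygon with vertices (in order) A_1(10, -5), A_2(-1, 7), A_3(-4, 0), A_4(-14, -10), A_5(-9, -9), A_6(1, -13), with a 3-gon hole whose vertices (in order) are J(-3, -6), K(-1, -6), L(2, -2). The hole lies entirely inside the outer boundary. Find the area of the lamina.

206

Outer boundary:
Apply the shoelace formula: 2A = Σ (x_i·y_{i+1} − x_{i+1}·y_i), indices taken mod 6.
Σ = (65) + (28) + (40) + (36) + (126) + (125) = 420
Area = |Σ|/2 = 210.
Hole:
Apply the shoelace (surveyor's) formula: 2A = Σ (x_i·y_{i+1} − x_{i+1}·y_i), indices taken mod 3.
J→K: (-3)(-6) − (-1)(-6) = 12
K→L: (-1)(-2) − (2)(-6) = 14
L→J: (2)(-6) − (-3)(-2) = -18
Σ = 8
Area = |Σ|/2 = 4.
Net area = 210 − 4 = 206.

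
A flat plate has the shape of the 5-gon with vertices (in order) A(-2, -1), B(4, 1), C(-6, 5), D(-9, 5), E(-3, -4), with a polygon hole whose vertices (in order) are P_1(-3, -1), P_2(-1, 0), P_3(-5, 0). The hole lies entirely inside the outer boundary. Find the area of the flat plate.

Outer boundary:
Apply the shoelace (surveyor's) formula: 2A = Σ (x_i·y_{i+1} − x_{i+1}·y_i), indices taken mod 5.
A→B: (-2)(1) − (4)(-1) = 2
B→C: (4)(5) − (-6)(1) = 26
C→D: (-6)(5) − (-9)(5) = 15
D→E: (-9)(-4) − (-3)(5) = 51
E→A: (-3)(-1) − (-2)(-4) = -5
Σ = 89
Area = |Σ|/2 = 44.5.
Hole:
Apply the surveyor's formula: 2A = Σ (x_i·y_{i+1} − x_{i+1}·y_i), indices taken mod 3.
Cross-terms: -1, 0, 5  ⇒  Σ = 4
Area = |Σ|/2 = 2.
Net area = 44.5 − 2 = 42.5.

42.5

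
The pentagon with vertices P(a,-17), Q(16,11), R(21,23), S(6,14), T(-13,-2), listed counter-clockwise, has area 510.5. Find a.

The doubled signed area Σ (x_i y_{i+1} − x_{i+1} y_i) is linear in a.
With a=0 it equals 956; the coefficient of a is 13 (from the two edges through P).
So 13·a + 956 = 2·510.5 = 1021 ⇒ a = 5.

5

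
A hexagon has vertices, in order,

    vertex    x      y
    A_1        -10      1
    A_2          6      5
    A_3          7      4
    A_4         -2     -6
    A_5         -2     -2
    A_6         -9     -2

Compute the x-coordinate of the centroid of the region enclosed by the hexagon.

-27/19

Apply the surveyor's formula. First the cross-terms c_i = x_i·y_{i+1} − x_{i+1}·y_i:
  -56, -11, -34, -8, -14, -29  ⇒  2A = -152, A = -76.
Then Σ (x_i + x_{i+1})·c_i = 648, so x̄ = 648 / (6·(-76)) = -27/19.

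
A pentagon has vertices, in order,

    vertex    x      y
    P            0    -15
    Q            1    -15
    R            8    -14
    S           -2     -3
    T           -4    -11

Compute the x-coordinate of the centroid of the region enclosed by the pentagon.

119/139

Apply the shoelace formula. First the cross-terms c_i = x_i·y_{i+1} − x_{i+1}·y_i:
  15, 106, -52, 10, 60  ⇒  2A = 139, A = 69.5.
Then Σ (x_i + x_{i+1})·c_i = 357, so x̄ = 357 / (6·69.5) = 119/139.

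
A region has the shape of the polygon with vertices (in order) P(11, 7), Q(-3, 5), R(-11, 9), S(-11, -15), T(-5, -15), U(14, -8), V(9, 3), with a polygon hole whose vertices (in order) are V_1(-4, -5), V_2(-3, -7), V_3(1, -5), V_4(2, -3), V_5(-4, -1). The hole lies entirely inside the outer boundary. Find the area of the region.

404

Outer boundary:
Apply the shoelace formula: 2A = Σ (x_i·y_{i+1} − x_{i+1}·y_i), indices taken mod 7.
P→Q: (11)(5) − (-3)(7) = 76
Q→R: (-3)(9) − (-11)(5) = 28
R→S: (-11)(-15) − (-11)(9) = 264
S→T: (-11)(-15) − (-5)(-15) = 90
T→U: (-5)(-8) − (14)(-15) = 250
U→V: (14)(3) − (9)(-8) = 114
V→P: (9)(7) − (11)(3) = 30
Σ = 852
Area = |Σ|/2 = 426.
Hole:
Σ = (13) + (22) + (7) + (-14) + (16) = 44
Area = |Σ|/2 = 22.
Net area = 426 − 22 = 404.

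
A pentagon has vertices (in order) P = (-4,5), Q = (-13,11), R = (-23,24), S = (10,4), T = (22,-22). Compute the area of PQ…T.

328

Apply the surveyor's formula: 2A = Σ (x_i·y_{i+1} − x_{i+1}·y_i), indices taken mod 5.
Σ = (21) + (-59) + (-332) + (-308) + (22) = -656
Area = |Σ|/2 = 328.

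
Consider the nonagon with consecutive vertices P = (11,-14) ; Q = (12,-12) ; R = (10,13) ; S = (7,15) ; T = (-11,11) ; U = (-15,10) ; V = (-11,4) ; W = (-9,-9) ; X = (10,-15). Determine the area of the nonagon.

551.5

Σ = (36) + (276) + (59) + (242) + (55) + (50) + (135) + (225) + (25) = 1103
Area = |Σ|/2 = 551.5.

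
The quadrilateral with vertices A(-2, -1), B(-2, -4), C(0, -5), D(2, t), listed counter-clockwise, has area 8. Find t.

Write out the shoelace sum; only the two edges meeting at D involve t:
2·Area = [(0·t − 2·(-5)) + (2·(-1) − (-2)·t)] + 16
       = 2·t + 24 = 16
⇒ t = -4.

-4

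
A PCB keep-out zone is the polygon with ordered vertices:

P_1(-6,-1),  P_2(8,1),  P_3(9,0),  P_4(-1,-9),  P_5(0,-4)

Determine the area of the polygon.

54

Apply the shoelace formula: 2A = Σ (x_i·y_{i+1} − x_{i+1}·y_i), indices taken mod 5.
Cross-terms: 2, -9, -81, 4, -24  ⇒  Σ = -108
Area = |Σ|/2 = 54.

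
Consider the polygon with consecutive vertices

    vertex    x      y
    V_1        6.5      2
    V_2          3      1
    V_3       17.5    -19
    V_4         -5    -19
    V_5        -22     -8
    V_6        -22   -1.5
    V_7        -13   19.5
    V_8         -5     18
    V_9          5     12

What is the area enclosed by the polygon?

Apply the shoelace formula: 2A = Σ (x_i·y_{i+1} − x_{i+1}·y_i), indices taken mod 9.
Σ = (0.5) + (-74.5) + (-427.5) + (-378) + (-143) + (-448.5) + (-136.5) + (-150) + (-68) = -1825.5
Area = |Σ|/2 = 912.75.

912.75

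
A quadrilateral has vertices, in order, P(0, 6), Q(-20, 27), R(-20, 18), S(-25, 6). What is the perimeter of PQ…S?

76

|PQ| = √((-20)² + (21)²) = √841 = 29
|QR| = √((0)² + (-9)²) = √81 = 9
|RS| = √((-5)² + (-12)²) = √169 = 13
|SP| = √((25)² + (0)²) = √625 = 25
Perimeter = 29 + 9 + 13 + 25 = 76.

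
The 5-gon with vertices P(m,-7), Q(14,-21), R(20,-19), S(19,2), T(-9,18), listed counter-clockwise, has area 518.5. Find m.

Write out the shoelace sum; only the two edges meeting at P involve m:
2·Area = [((-9)·(-7) − m·18) + (m·(-21) − 14·(-7))] + 915
       = -39·m + 1076 = 1037
⇒ m = 1.

1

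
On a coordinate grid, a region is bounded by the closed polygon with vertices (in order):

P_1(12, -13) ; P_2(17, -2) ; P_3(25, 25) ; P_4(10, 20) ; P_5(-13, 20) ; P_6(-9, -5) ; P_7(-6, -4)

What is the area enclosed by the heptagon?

879.5

Cross-terms: 197, 475, 250, 460, 245, 6, 126  ⇒  Σ = 1759
Area = |Σ|/2 = 879.5.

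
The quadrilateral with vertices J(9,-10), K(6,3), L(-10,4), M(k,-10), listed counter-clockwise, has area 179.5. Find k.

The doubled signed area Σ (x_i y_{i+1} − x_{i+1} y_i) is linear in k.
With k=0 it equals 331; the coefficient of k is -14 (from the two edges through M).
So -14·k + 331 = 2·179.5 = 359 ⇒ k = -2.

-2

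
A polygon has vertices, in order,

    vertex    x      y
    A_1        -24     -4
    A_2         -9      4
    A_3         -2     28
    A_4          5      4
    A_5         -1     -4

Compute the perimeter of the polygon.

100

|A_1A_2| = √((15)² + (8)²) = √289 = 17
|A_2A_3| = √((7)² + (24)²) = √625 = 25
|A_3A_4| = √((7)² + (-24)²) = √625 = 25
|A_4A_5| = √((-6)² + (-8)²) = √100 = 10
|A_5A_1| = √((-23)² + (0)²) = √529 = 23
Perimeter = 17 + 25 + 25 + 10 + 23 = 100.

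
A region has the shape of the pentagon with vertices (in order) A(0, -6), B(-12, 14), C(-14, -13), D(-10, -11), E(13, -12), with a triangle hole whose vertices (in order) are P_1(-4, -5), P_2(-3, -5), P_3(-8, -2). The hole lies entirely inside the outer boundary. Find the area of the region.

243

Outer boundary:
Cross-terms: -72, 352, 24, 263, -78  ⇒  Σ = 489
Area = |Σ|/2 = 244.5.
Hole:
Apply the shoelace (surveyor's) formula: 2A = Σ (x_i·y_{i+1} − x_{i+1}·y_i), indices taken mod 3.
Σ = (5) + (-34) + (32) = 3
Area = |Σ|/2 = 1.5.
Net area = 244.5 − 1.5 = 243.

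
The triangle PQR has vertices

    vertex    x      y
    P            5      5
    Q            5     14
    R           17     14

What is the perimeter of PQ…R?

36

|PQ| = √((0)² + (9)²) = √81 = 9
|QR| = √((12)² + (0)²) = √144 = 12
|RP| = √((-12)² + (-9)²) = √225 = 15
Perimeter = 9 + 12 + 15 = 36.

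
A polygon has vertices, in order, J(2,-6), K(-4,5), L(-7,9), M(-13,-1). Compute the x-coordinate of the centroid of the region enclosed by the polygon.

Apply Gauss's area formula. First the cross-terms c_i = x_i·y_{i+1} − x_{i+1}·y_i:
  -14, -1, 124, 80  ⇒  2A = 189, A = 94.5.
Then Σ (x_i + x_{i+1})·c_i = -3321, so x̄ = -3321 / (6·94.5) = -41/7.

-41/7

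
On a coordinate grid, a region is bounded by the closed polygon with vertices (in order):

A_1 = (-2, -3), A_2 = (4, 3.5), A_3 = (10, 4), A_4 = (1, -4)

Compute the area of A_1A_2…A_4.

Apply the surveyor's formula: 2A = Σ (x_i·y_{i+1} − x_{i+1}·y_i), indices taken mod 4.
A_1→A_2: (-2)(3.5) − (4)(-3) = 5
A_2→A_3: (4)(4) − (10)(3.5) = -19
A_3→A_4: (10)(-4) − (1)(4) = -44
A_4→A_1: (1)(-3) − (-2)(-4) = -11
Σ = -69
Area = |Σ|/2 = 34.5.

34.5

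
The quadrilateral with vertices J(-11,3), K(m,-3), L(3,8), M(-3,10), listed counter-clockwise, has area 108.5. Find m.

Write out the shoelace sum; only the two edges meeting at K involve m:
2·Area = [((-11)·(-3) − m·3) + (m·8 − 3·(-3))] + 155
       = 5·m + 197 = 217
⇒ m = 4.

4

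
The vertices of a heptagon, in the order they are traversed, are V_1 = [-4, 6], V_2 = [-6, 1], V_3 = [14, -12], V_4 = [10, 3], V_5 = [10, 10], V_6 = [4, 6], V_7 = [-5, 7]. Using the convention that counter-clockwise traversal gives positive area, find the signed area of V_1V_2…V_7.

V_1→V_2: (-4)(1) − (-6)(6) = 32
V_2→V_3: (-6)(-12) − (14)(1) = 58
V_3→V_4: (14)(3) − (10)(-12) = 162
V_4→V_5: (10)(10) − (10)(3) = 70
V_5→V_6: (10)(6) − (4)(10) = 20
V_6→V_7: (4)(7) − (-5)(6) = 58
V_7→V_1: (-5)(6) − (-4)(7) = -2
Σ = 398
Signed area = Σ/2 = 199 (positive ⇒ counter-clockwise traversal).

199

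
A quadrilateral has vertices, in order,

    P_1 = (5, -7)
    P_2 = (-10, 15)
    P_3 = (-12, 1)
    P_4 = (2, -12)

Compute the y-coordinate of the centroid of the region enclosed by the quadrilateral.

Apply Gauss's area formula. First the cross-terms c_i = x_i·y_{i+1} − x_{i+1}·y_i:
  5, 170, 142, 46  ⇒  2A = 363, A = 181.5.
Then Σ (y_i + y_{i+1})·c_i = 324, so ȳ = 324 / (6·181.5) = 36/121.

36/121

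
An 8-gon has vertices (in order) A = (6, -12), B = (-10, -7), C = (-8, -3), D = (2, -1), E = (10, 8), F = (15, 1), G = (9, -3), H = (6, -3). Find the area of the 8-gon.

187.5

Apply Gauss's area formula: 2A = Σ (x_i·y_{i+1} − x_{i+1}·y_i), indices taken mod 8.
Σ = (-162) + (-26) + (14) + (26) + (-110) + (-54) + (-9) + (-54) = -375
Area = |Σ|/2 = 187.5.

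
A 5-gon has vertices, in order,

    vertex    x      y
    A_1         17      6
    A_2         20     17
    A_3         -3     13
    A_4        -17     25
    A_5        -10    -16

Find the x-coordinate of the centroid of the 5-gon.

Apply the shoelace formula. First the cross-terms c_i = x_i·y_{i+1} − x_{i+1}·y_i:
  169, 311, 146, 522, 212  ⇒  2A = 1360, A = 680.
Then Σ (x_i + x_{i+1})·c_i = -3990, so x̄ = -3990 / (6·680) = -133/136.

-133/136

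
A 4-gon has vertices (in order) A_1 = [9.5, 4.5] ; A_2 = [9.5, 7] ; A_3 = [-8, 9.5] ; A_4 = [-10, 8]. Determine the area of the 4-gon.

Cross-terms: 23.75, 146.25, 31, -121  ⇒  Σ = 80
Area = |Σ|/2 = 40.

40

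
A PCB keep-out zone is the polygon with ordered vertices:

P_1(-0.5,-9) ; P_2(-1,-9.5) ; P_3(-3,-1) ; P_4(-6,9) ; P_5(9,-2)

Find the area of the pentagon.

Apply the surveyor's formula: 2A = Σ (x_i·y_{i+1} − x_{i+1}·y_i), indices taken mod 5.
P_1→P_2: (-0.5)(-9.5) − (-1)(-9) = -4.25
P_2→P_3: (-1)(-1) − (-3)(-9.5) = -27.5
P_3→P_4: (-3)(9) − (-6)(-1) = -33
P_4→P_5: (-6)(-2) − (9)(9) = -69
P_5→P_1: (9)(-9) − (-0.5)(-2) = -82
Σ = -215.75
Area = |Σ|/2 = 107.875.

107.875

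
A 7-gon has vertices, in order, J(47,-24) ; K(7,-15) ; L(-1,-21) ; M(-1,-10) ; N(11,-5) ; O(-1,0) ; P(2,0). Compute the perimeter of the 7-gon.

|JK| = √((-40)² + (9)²) = √1681 = 41
|KL| = √((-8)² + (-6)²) = √100 = 10
|LM| = √((0)² + (11)²) = √121 = 11
|MN| = √((12)² + (5)²) = √169 = 13
|NO| = √((-12)² + (5)²) = √169 = 13
|OP| = √((3)² + (0)²) = √9 = 3
|PJ| = √((45)² + (-24)²) = √2601 = 51
Perimeter = 41 + 10 + 11 + 13 + 13 + 3 + 51 = 142.

142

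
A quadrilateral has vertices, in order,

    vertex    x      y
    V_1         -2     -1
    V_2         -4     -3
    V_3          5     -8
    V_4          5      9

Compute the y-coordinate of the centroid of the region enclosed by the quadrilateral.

Apply the shoelace formula. First the cross-terms c_i = x_i·y_{i+1} − x_{i+1}·y_i:
  2, 47, 85, 13  ⇒  2A = 147, A = 73.5.
Then Σ (y_i + y_{i+1})·c_i = -336, so ȳ = -336 / (6·73.5) = -16/21.

-16/21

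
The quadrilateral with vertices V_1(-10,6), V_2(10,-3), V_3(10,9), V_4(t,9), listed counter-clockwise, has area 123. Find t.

8

Write out the shoelace sum; only the two edges meeting at V_4 involve t:
2·Area = [(10·9 − t·9) + (t·6 − (-10)·9)] + 90
       = -3·t + 270 = 246
⇒ t = 8.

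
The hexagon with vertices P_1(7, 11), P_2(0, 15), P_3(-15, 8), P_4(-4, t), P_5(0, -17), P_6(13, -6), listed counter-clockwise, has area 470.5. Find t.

-7

Write out the shoelace sum; only the two edges meeting at P_4 involve t:
2·Area = [((-15)·t − (-4)·8) + ((-4)·(-17) − 0·t)] + 736
       = -15·t + 836 = 941
⇒ t = -7.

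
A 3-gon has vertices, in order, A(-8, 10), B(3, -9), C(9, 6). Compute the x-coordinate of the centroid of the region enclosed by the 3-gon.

4/3

Apply the surveyor's formula. First the cross-terms c_i = x_i·y_{i+1} − x_{i+1}·y_i:
  42, 99, 138  ⇒  2A = 279, A = 139.5.
Then Σ (x_i + x_{i+1})·c_i = 1116, so x̄ = 1116 / (6·139.5) = 4/3.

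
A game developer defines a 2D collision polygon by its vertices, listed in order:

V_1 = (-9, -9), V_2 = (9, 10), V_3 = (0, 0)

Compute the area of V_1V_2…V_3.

4.5

V_1→V_2: (-9)(10) − (9)(-9) = -9
V_2→V_3: (9)(0) − (0)(10) = 0
V_3→V_1: (0)(-9) − (-9)(0) = 0
Σ = -9
Area = |Σ|/2 = 4.5.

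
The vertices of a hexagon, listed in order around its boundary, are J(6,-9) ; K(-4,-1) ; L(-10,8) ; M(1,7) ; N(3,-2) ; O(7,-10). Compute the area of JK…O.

J→K: (6)(-1) − (-4)(-9) = -42
K→L: (-4)(8) − (-10)(-1) = -42
L→M: (-10)(7) − (1)(8) = -78
M→N: (1)(-2) − (3)(7) = -23
N→O: (3)(-10) − (7)(-2) = -16
O→J: (7)(-9) − (6)(-10) = -3
Σ = -204
Area = |Σ|/2 = 102.

102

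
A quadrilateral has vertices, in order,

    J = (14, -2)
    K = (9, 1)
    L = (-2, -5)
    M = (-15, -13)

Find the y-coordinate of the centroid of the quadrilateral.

-1079/228

Apply the surveyor's formula. First the cross-terms c_i = x_i·y_{i+1} − x_{i+1}·y_i:
  32, -43, -49, 212  ⇒  2A = 152, A = 76.
Then Σ (y_i + y_{i+1})·c_i = -2158, so ȳ = -2158 / (6·76) = -1079/228.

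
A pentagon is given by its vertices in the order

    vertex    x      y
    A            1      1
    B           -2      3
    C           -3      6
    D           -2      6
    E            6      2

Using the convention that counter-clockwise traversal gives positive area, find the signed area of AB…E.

Cross-terms: 5, -3, -6, -40, 4  ⇒  Σ = -40
Signed area = Σ/2 = -20 (negative ⇒ clockwise traversal).

-20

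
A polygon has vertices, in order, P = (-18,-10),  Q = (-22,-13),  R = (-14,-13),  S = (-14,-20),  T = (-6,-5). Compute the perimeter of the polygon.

50

|PQ| = √((-4)² + (-3)²) = √25 = 5
|QR| = √((8)² + (0)²) = √64 = 8
|RS| = √((0)² + (-7)²) = √49 = 7
|ST| = √((8)² + (15)²) = √289 = 17
|TP| = √((-12)² + (-5)²) = √169 = 13
Perimeter = 5 + 8 + 7 + 17 + 13 = 50.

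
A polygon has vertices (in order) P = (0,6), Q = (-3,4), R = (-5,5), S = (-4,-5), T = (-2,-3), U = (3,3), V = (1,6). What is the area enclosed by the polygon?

Σ = (18) + (5) + (45) + (2) + (3) + (15) + (6) = 94
Area = |Σ|/2 = 47.

47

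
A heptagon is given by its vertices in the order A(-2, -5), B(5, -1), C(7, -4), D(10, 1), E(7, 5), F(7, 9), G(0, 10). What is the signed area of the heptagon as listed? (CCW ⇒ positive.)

Apply the surveyor's formula: 2A = Σ (x_i·y_{i+1} − x_{i+1}·y_i), indices taken mod 7.
A→B: (-2)(-1) − (5)(-5) = 27
B→C: (5)(-4) − (7)(-1) = -13
C→D: (7)(1) − (10)(-4) = 47
D→E: (10)(5) − (7)(1) = 43
E→F: (7)(9) − (7)(5) = 28
F→G: (7)(10) − (0)(9) = 70
G→A: (0)(-5) − (-2)(10) = 20
Σ = 222
Signed area = Σ/2 = 111 (positive ⇒ counter-clockwise traversal).

111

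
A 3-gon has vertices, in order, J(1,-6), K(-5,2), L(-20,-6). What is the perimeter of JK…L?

48

|JK| = √((-6)² + (8)²) = √100 = 10
|KL| = √((-15)² + (-8)²) = √289 = 17
|LJ| = √((21)² + (0)²) = √441 = 21
Perimeter = 10 + 17 + 21 = 48.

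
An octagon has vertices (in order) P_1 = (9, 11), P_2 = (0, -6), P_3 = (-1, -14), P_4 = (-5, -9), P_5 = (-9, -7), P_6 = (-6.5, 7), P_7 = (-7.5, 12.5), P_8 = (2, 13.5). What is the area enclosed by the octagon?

265

P_1→P_2: (9)(-6) − (0)(11) = -54
P_2→P_3: (0)(-14) − (-1)(-6) = -6
P_3→P_4: (-1)(-9) − (-5)(-14) = -61
P_4→P_5: (-5)(-7) − (-9)(-9) = -46
P_5→P_6: (-9)(7) − (-6.5)(-7) = -108.5
P_6→P_7: (-6.5)(12.5) − (-7.5)(7) = -28.75
P_7→P_8: (-7.5)(13.5) − (2)(12.5) = -126.25
P_8→P_1: (2)(11) − (9)(13.5) = -99.5
Σ = -530
Area = |Σ|/2 = 265.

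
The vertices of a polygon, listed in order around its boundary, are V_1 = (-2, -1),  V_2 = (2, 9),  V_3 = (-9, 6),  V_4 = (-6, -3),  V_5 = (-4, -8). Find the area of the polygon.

82

Apply the shoelace formula: 2A = Σ (x_i·y_{i+1} − x_{i+1}·y_i), indices taken mod 5.
Cross-terms: -16, 93, 63, 36, -12  ⇒  Σ = 164
Area = |Σ|/2 = 82.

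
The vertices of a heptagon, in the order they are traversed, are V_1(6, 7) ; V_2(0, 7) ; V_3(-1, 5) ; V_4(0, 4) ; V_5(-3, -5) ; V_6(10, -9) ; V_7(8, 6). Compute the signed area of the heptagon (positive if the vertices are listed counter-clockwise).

Cross-terms: 42, 7, -4, 12, 77, 132, 20  ⇒  Σ = 286
Signed area = Σ/2 = 143 (positive ⇒ counter-clockwise traversal).

143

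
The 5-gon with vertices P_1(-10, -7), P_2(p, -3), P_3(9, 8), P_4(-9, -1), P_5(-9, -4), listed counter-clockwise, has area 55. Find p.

The doubled signed area Σ (x_i y_{i+1} − x_{i+1} y_i) is linear in p.
With p=0 it equals 170; the coefficient of p is 15 (from the two edges through P_2).
So 15·p + 170 = 2·55 = 110 ⇒ p = -4.

-4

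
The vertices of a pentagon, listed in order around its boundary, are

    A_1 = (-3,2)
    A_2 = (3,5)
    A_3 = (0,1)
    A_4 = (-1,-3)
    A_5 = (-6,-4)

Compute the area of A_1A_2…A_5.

27.5

Apply the shoelace formula: 2A = Σ (x_i·y_{i+1} − x_{i+1}·y_i), indices taken mod 5.
Σ = (-21) + (3) + (1) + (-14) + (-24) = -55
Area = |Σ|/2 = 27.5.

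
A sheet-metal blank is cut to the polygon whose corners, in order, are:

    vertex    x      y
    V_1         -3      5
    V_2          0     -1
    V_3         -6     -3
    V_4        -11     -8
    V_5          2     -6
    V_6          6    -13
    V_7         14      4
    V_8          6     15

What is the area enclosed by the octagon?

Apply Gauss's area formula: 2A = Σ (x_i·y_{i+1} − x_{i+1}·y_i), indices taken mod 8.
Σ = (3) + (-6) + (15) + (82) + (10) + (206) + (186) + (75) = 571
Area = |Σ|/2 = 285.5.

285.5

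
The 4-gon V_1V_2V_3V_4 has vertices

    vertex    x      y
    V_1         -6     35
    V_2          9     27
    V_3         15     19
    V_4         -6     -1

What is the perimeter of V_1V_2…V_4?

|V_1V_2| = √((15)² + (-8)²) = √289 = 17
|V_2V_3| = √((6)² + (-8)²) = √100 = 10
|V_3V_4| = √((-21)² + (-20)²) = √841 = 29
|V_4V_1| = √((0)² + (36)²) = √1296 = 36
Perimeter = 17 + 10 + 29 + 36 = 92.

92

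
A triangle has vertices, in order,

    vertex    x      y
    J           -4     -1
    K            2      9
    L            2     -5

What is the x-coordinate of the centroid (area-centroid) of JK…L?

Apply Gauss's area formula. First the cross-terms c_i = x_i·y_{i+1} − x_{i+1}·y_i:
  -34, -28, -22  ⇒  2A = -84, A = -42.
Then Σ (x_i + x_{i+1})·c_i = 0, so x̄ = 0 / (6·(-42)) = 0.

0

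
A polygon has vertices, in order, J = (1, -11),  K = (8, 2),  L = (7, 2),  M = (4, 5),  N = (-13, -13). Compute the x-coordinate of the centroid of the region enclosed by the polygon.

Apply the surveyor's formula. First the cross-terms c_i = x_i·y_{i+1} − x_{i+1}·y_i:
  90, 2, 27, 13, 156  ⇒  2A = 288, A = 144.
Then Σ (x_i + x_{i+1})·c_i = -852, so x̄ = -852 / (6·144) = -71/72.

-71/72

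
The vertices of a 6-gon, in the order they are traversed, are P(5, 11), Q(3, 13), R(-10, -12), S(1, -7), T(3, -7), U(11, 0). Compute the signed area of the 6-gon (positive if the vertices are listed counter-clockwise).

210

Apply Gauss's area formula: 2A = Σ (x_i·y_{i+1} − x_{i+1}·y_i), indices taken mod 6.
Σ = (32) + (94) + (82) + (14) + (77) + (121) = 420
Signed area = Σ/2 = 210 (positive ⇒ counter-clockwise traversal).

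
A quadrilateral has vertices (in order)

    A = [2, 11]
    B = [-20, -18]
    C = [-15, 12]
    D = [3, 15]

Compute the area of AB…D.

Apply the surveyor's formula: 2A = Σ (x_i·y_{i+1} − x_{i+1}·y_i), indices taken mod 4.
Σ = (184) + (-510) + (-261) + (3) = -584
Area = |Σ|/2 = 292.

292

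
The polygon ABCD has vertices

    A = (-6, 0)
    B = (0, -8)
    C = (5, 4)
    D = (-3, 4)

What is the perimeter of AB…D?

|AB| = √((6)² + (-8)²) = √100 = 10
|BC| = √((5)² + (12)²) = √169 = 13
|CD| = √((-8)² + (0)²) = √64 = 8
|DA| = √((-3)² + (-4)²) = √25 = 5
Perimeter = 10 + 13 + 8 + 5 = 36.

36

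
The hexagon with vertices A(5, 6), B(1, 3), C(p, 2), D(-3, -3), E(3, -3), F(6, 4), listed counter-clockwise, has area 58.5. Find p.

-6

The doubled signed area Σ (x_i y_{i+1} − x_{i+1} y_i) is linear in p.
With p=0 it equals 81; the coefficient of p is -6 (from the two edges through C).
So -6·p + 81 = 2·58.5 = 117 ⇒ p = -6.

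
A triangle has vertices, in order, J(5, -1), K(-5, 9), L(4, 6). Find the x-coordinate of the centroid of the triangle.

4/3

Apply the shoelace formula. First the cross-terms c_i = x_i·y_{i+1} − x_{i+1}·y_i:
  40, -66, -34  ⇒  2A = -60, A = -30.
Then Σ (x_i + x_{i+1})·c_i = -240, so x̄ = -240 / (6·(-30)) = 4/3.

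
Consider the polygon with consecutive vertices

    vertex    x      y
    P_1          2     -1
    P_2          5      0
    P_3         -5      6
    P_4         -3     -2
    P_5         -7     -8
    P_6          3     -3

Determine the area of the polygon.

Σ = (5) + (30) + (28) + (10) + (45) + (3) = 121
Area = |Σ|/2 = 60.5.

60.5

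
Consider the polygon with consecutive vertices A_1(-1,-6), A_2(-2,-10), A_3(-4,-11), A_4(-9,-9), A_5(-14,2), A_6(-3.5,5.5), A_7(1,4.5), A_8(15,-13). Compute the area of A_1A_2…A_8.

Apply the shoelace (surveyor's) formula: 2A = Σ (x_i·y_{i+1} − x_{i+1}·y_i), indices taken mod 8.
Cross-terms: -2, -18, -63, -144, -70, -21.25, -80.5, -103  ⇒  Σ = -501.75
Area = |Σ|/2 = 250.875.

250.875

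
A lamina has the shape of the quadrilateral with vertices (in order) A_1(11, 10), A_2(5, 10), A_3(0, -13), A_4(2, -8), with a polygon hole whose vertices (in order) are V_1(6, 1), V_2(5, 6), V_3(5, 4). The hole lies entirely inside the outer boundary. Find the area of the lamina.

63.5

Outer boundary:
Apply the shoelace (surveyor's) formula: 2A = Σ (x_i·y_{i+1} − x_{i+1}·y_i), indices taken mod 4.
Cross-terms: 60, -65, 26, 108  ⇒  Σ = 129
Area = |Σ|/2 = 64.5.
Hole:
V_1→V_2: (6)(6) − (5)(1) = 31
V_2→V_3: (5)(4) − (5)(6) = -10
V_3→V_1: (5)(1) − (6)(4) = -19
Σ = 2
Area = |Σ|/2 = 1.
Net area = 64.5 − 1 = 63.5.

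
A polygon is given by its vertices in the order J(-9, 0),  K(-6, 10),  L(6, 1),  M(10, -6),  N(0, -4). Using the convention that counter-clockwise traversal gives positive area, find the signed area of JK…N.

Apply Gauss's area formula: 2A = Σ (x_i·y_{i+1} − x_{i+1}·y_i), indices taken mod 5.
Σ = (-90) + (-66) + (-46) + (-40) + (-36) = -278
Signed area = Σ/2 = -139 (negative ⇒ clockwise traversal).

-139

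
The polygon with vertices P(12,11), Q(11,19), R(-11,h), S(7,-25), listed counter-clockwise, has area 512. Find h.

14

The doubled signed area Σ (x_i y_{i+1} − x_{i+1} y_i) is linear in h.
With h=0 it equals 968; the coefficient of h is 4 (from the two edges through R).
So 4·h + 968 = 2·512 = 1024 ⇒ h = 14.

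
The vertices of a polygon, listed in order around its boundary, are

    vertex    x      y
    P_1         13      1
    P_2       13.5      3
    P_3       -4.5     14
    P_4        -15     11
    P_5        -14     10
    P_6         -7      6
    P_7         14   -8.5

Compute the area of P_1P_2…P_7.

Σ = (25.5) + (202.5) + (160.5) + (4) + (-14) + (-24.5) + (124.5) = 478.5
Area = |Σ|/2 = 239.25.

239.25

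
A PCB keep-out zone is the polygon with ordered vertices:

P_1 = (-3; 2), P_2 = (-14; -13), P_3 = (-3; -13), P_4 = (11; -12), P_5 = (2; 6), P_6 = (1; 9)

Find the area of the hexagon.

260

Apply the surveyor's formula: 2A = Σ (x_i·y_{i+1} − x_{i+1}·y_i), indices taken mod 6.
Σ = (67) + (143) + (179) + (90) + (12) + (29) = 520
Area = |Σ|/2 = 260.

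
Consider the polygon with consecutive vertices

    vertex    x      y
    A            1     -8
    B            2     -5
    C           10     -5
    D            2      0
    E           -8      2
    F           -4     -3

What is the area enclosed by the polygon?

A→B: (1)(-5) − (2)(-8) = 11
B→C: (2)(-5) − (10)(-5) = 40
C→D: (10)(0) − (2)(-5) = 10
D→E: (2)(2) − (-8)(0) = 4
E→F: (-8)(-3) − (-4)(2) = 32
F→A: (-4)(-8) − (1)(-3) = 35
Σ = 132
Area = |Σ|/2 = 66.

66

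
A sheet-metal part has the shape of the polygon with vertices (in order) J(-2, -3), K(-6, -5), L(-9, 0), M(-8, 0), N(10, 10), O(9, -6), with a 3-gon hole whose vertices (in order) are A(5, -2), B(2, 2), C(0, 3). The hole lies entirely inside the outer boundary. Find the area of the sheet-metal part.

Outer boundary:
Σ = (-8) + (-45) + (0) + (-80) + (-150) + (-39) = -322
Area = |Σ|/2 = 161.
Hole:
Apply the shoelace formula: 2A = Σ (x_i·y_{i+1} − x_{i+1}·y_i), indices taken mod 3.
Σ = (14) + (6) + (-15) = 5
Area = |Σ|/2 = 2.5.
Net area = 161 − 2.5 = 158.5.

158.5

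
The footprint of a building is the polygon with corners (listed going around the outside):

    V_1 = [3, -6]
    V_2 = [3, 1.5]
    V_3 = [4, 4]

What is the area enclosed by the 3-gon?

3.75

V_1→V_2: (3)(1.5) − (3)(-6) = 22.5
V_2→V_3: (3)(4) − (4)(1.5) = 6
V_3→V_1: (4)(-6) − (3)(4) = -36
Σ = -7.5
Area = |Σ|/2 = 3.75.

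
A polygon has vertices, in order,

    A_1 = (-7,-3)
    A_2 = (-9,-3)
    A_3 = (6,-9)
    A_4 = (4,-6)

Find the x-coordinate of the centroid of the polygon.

-1/3

Apply Gauss's area formula. First the cross-terms c_i = x_i·y_{i+1} − x_{i+1}·y_i:
  -6, 99, 0, -54  ⇒  2A = 39, A = 19.5.
Then Σ (x_i + x_{i+1})·c_i = -39, so x̄ = -39 / (6·19.5) = -1/3.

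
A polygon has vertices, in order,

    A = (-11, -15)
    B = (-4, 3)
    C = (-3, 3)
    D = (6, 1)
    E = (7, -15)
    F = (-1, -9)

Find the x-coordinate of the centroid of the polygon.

Apply the shoelace formula. First the cross-terms c_i = x_i·y_{i+1} − x_{i+1}·y_i:
  -93, -3, -21, -97, -78, -84  ⇒  2A = -376, A = -188.
Then Σ (x_i + x_{i+1})·c_i = 632, so x̄ = 632 / (6·(-188)) = -79/141.

-79/141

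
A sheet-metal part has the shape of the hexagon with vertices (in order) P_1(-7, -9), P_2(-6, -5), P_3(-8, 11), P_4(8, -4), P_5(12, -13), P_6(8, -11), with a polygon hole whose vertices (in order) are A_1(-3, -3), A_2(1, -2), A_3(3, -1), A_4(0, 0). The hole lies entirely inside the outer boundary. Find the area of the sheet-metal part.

200

Outer boundary:
Apply the surveyor's formula: 2A = Σ (x_i·y_{i+1} − x_{i+1}·y_i), indices taken mod 6.
Cross-terms: -19, -106, -56, -56, -28, -149  ⇒  Σ = -414
Area = |Σ|/2 = 207.
Hole:
Cross-terms: 9, 5, 0, 0  ⇒  Σ = 14
Area = |Σ|/2 = 7.
Net area = 207 − 7 = 200.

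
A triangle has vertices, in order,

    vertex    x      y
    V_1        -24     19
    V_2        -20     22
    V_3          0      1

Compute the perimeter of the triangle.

|V_1V_2| = √((4)² + (3)²) = √25 = 5
|V_2V_3| = √((20)² + (-21)²) = √841 = 29
|V_3V_1| = √((-24)² + (18)²) = √900 = 30
Perimeter = 5 + 29 + 30 = 64.

64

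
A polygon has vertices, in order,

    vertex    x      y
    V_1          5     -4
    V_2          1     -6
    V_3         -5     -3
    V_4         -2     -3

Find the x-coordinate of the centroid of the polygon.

Apply the surveyor's formula. First the cross-terms c_i = x_i·y_{i+1} − x_{i+1}·y_i:
  -26, -33, 9, 23  ⇒  2A = -27, A = -13.5.
Then Σ (x_i + x_{i+1})·c_i = -18, so x̄ = -18 / (6·(-13.5)) = 2/9.

2/9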